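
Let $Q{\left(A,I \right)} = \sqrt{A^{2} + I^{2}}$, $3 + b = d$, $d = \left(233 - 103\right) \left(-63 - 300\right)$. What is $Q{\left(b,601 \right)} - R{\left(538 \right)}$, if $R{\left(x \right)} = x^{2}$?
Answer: $-289444 + 5 \sqrt{89101618} \approx -2.4225 \cdot 10^{5}$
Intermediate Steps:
$d = -47190$ ($d = 130 \left(-363\right) = -47190$)
$b = -47193$ ($b = -3 - 47190 = -47193$)
$Q{\left(b,601 \right)} - R{\left(538 \right)} = \sqrt{\left(-47193\right)^{2} + 601^{2}} - 538^{2} = \sqrt{2227179249 + 361201} - 289444 = \sqrt{2227540450} - 289444 = 5 \sqrt{89101618} - 289444 = -289444 + 5 \sqrt{89101618}$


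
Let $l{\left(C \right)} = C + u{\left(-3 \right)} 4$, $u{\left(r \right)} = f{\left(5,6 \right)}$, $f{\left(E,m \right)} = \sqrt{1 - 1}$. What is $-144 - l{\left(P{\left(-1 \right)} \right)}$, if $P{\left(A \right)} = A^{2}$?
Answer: $-145$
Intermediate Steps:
$f{\left(E,m \right)} = 0$ ($f{\left(E,m \right)} = \sqrt{0} = 0$)
$u{\left(r \right)} = 0$
$l{\left(C \right)} = C$ ($l{\left(C \right)} = C + 0 \cdot 4 = C + 0 = C$)
$-144 - l{\left(P{\left(-1 \right)} \right)} = -144 - \left(-1\right)^{2} = -144 - 1 = -145$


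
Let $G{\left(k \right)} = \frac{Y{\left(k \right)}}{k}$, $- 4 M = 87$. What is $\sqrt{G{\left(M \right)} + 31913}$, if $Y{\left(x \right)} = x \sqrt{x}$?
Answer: $\frac{\sqrt{127652 + 2 i \sqrt{87}}}{2} \approx 178.64 + 0.013053 i$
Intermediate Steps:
$M = - \frac{87}{4}$ ($M = \left(- \frac{1}{4}\right) 87 = - \frac{87}{4} \approx -21.75$)
$Y{\left(x \right)} = x^{\frac{3}{2}}$
$G{\left(k \right)} = \sqrt{k}$ ($G{\left(k \right)} = \frac{k^{\frac{3}{2}}}{k} = \sqrt{k}$)
$\sqrt{G{\left(M \right)} + 31913} = \sqrt{\sqrt{- \frac{87}{4}} + 31913} = \sqrt{\frac{i \sqrt{87}}{2} + 31913} = \sqrt{31913 + \frac{i \sqrt{87}}{2}}$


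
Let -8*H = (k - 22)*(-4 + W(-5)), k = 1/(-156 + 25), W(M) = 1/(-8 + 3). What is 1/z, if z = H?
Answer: -5240/60543 ≈ -0.086550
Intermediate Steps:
W(M) = -1/5 (W(M) = 1/(-5) = -1/5)
k = -1/131 (k = 1/(-131) = -1/131 ≈ -0.0076336)
H = -60543/5240 (H = -(-1/131 - 22)*(-4 - 1/5)/8 = -(-2883)*(-21)/(1048*5) = -1/8*60543/655 = -60543/5240 ≈ -11.554)
z = -60543/5240 ≈ -11.554
1/z = 1/(-60543/5240) = -5240/60543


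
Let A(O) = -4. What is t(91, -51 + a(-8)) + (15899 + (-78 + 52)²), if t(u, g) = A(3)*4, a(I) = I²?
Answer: 16559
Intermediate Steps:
t(u, g) = -16 (t(u, g) = -4*4 = -16)
t(91, -51 + a(-8)) + (15899 + (-78 + 52)²) = -16 + (15899 + (-78 + 52)²) = -16 + (15899 + (-26)²) = -16 + (15899 + 676) = -16 + 16575 = 16559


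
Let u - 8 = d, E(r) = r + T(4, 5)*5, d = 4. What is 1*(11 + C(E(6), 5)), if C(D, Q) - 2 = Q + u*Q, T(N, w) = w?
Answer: 78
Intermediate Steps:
E(r) = 25 + r (E(r) = r + 5*5 = r + 25 = 25 + r)
u = 12 (u = 8 + 4 = 12)
C(D, Q) = 2 + 13*Q (C(D, Q) = 2 + (Q + 12*Q) = 2 + 13*Q)
1*(11 + C(E(6), 5)) = 1*(11 + (2 + 13*5)) = 1*(11 + (2 + 65)) = 1*(11 + 67) = 1*78 = 78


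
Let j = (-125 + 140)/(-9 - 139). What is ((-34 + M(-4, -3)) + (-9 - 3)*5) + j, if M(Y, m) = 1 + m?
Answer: -14223/148 ≈ -96.101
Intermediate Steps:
j = -15/148 (j = 15/(-148) = 15*(-1/148) = -15/148 ≈ -0.10135)
((-34 + M(-4, -3)) + (-9 - 3)*5) + j = ((-34 + (1 - 3)) + (-9 - 3)*5) - 15/148 = ((-34 - 2) - 12*5) - 15/148 = (-36 - 60) - 15/148 = -96 - 15/148 = -14223/148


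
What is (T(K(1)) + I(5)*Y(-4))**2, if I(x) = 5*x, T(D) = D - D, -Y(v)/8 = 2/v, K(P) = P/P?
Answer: 10000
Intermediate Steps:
K(P) = 1
Y(v) = -16/v
T(D) = 0
(T(K(1)) + I(5)*Y(-4))**2 = (0 + (5*5)*(-16/(-4)))**2 = (0 + 25*(-16*(-1/4)))**2 = (0 + 25*4)**2 = (0 + 100)**2 = 100**2 = 10000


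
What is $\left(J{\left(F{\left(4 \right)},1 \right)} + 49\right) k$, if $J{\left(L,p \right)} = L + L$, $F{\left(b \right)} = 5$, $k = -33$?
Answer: $-1947$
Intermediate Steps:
$J{\left(L,p \right)} = 2 L$
$\left(J{\left(F{\left(4 \right)},1 \right)} + 49\right) k = \left(2 \cdot 5 + 49\right) \left(-33\right) = \left(10 + 49\right) \left(-33\right) = 59 \left(-33\right) = -1947$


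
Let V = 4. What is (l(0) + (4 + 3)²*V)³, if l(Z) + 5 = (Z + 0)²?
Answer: 6967871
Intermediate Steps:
l(Z) = -5 + Z² (l(Z) = -5 + (Z + 0)² = -5 + Z²)
(l(0) + (4 + 3)²*V)³ = ((-5 + 0²) + (4 + 3)²*4)³ = ((-5 + 0) + 7²*4)³ = (-5 + 49*4)³ = (-5 + 196)³ = 191³ = 6967871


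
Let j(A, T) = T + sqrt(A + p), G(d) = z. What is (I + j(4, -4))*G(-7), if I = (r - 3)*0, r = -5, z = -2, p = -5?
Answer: 8 - 2*I ≈ 8.0 - 2.0*I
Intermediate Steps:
G(d) = -2
j(A, T) = T + sqrt(-5 + A) (j(A, T) = T + sqrt(A - 5) = T + sqrt(-5 + A))
I = 0 (I = (-5 - 3)*0 = -8*0 = 0)
(I + j(4, -4))*G(-7) = (0 + (-4 + sqrt(-5 + 4)))*(-2) = (0 + (-4 + sqrt(-1)))*(-2) = (0 + (-4 + I))*(-2) = (-4 + I)*(-2) = 8 - 2*I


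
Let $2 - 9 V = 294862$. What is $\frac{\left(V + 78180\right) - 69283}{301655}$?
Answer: $- \frac{214787}{2714895} \approx -0.079114$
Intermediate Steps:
$V = - \frac{294860}{9}$ ($V = \frac{2}{9} - \frac{294862}{9} = - \frac{294860}{9} \approx -32762.0$)
$\frac{\left(V + 78180\right) - 69283}{301655} = \frac{\left(- \frac{294860}{9} + 78180\right) - 69283}{301655} = \left(\frac{408760}{9} - 69283\right) \frac{1}{301655} = \left(- \frac{214787}{9}\right) \frac{1}{301655} = - \frac{214787}{2714895}$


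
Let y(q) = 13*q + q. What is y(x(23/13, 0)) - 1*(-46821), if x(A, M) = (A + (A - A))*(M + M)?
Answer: 46821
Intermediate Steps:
x(A, M) = 2*A*M (x(A, M) = (A + 0)*(2*M) = A*(2*M) = 2*A*M)
y(q) = 14*q
y(x(23/13, 0)) - 1*(-46821) = 14*(2*(23/13)*0) - 1*(-46821) = 14*(2*(23*(1/13))*0) + 46821 = 14*(2*(23/13)*0) + 46821 = 14*0 + 46821 = 0 + 46821 = 46821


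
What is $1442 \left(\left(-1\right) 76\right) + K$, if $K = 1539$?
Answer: $-108053$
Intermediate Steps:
$1442 \left(\left(-1\right) 76\right) + K = 1442 \left(\left(-1\right) 76\right) + 1539 = 1442 \left(-76\right) + 1539 = -109592 + 1539 = -108053$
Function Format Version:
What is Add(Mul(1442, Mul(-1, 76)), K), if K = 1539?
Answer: -108053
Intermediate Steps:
Add(Mul(1442, Mul(-1, 76)), K) = Add(Mul(1442, Mul(-1, 76)), 1539) = Add(Mul(1442, -76), 1539) = Add(-109592, 1539) = -108053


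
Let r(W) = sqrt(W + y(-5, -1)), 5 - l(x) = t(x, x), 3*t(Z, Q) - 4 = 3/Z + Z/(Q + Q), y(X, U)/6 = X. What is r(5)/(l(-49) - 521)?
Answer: -490*I/50713 ≈ -0.0096622*I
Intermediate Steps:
y(X, U) = 6*X
t(Z, Q) = 4/3 + 1/Z + Z/(6*Q) (t(Z, Q) = 4/3 + (3/Z + Z/(Q + Q))/3 = 4/3 + (3/Z + Z/((2*Q)))/3 = 4/3 + (3/Z + Z*(1/(2*Q)))/3 = 4/3 + (3/Z + Z/(2*Q))/3 = 4/3 + (1/Z + Z/(6*Q)) = 4/3 + 1/Z + Z/(6*Q))
l(x) = 7/2 - 1/x (l(x) = 5 - (4/3 + 1/x + x/(6*x)) = 5 - (4/3 + 1/x + 1/6) = 5 - (3/2 + 1/x) = 5 + (-3/2 - 1/x) = 7/2 - 1/x)
r(W) = sqrt(-30 + W) (r(W) = sqrt(W + 6*(-5)) = sqrt(W - 30) = sqrt(-30 + W))
r(5)/(l(-49) - 521) = sqrt(-30 + 5)/((7/2 - 1/(-49)) - 521) = sqrt(-25)/((7/2 - 1*(-1/49)) - 521) = (5*I)/((7/2 + 1/49) - 521) = (5*I)/(345/98 - 521) = (5*I)/(-50713/98) = -490*I/50713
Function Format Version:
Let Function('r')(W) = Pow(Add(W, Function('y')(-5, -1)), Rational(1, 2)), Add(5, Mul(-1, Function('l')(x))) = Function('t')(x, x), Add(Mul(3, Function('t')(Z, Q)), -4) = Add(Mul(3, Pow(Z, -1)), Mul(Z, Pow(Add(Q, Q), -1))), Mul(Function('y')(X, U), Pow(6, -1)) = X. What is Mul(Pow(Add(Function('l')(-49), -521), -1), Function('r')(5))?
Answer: Mul(Rational(-490, 50713), I) ≈ Mul(-0.0096622, I)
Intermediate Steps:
Function('y')(X, U) = Mul(6, X)
Function('t')(Z, Q) = Add(Rational(4, 3), Pow(Z, -1), Mul(Rational(1, 6), Z, Pow(Q, -1))) (Function('t')(Z, Q) = Add(Rational(4, 3), Mul(Rational(1, 3), Add(Mul(3, Pow(Z, -1)), Mul(Z, Pow(Add(Q, Q), -1))))) = Add(Rational(4, 3), Mul(Rational(1, 3), Add(Mul(3, Pow(Z, -1)), Mul(Z, Pow(Mul(2, Q), -1))))) = Add(Rational(4, 3), Mul(Rational(1, 3), Add(Mul(3, Pow(Z, -1)), Mul(Z, Mul(Rational(1, 2), Pow(Q, -1)))))) = Add(Rational(4, 3), Mul(Rational(1, 3), Add(Mul(3, Pow(Z, -1)), Mul(Rational(1, 2), Z, Pow(Q, -1))))) = Add(Rational(4, 3), Add(Pow(Z, -1), Mul(Rational(1, 6), Z, Pow(Q, -1)))) = Add(Rational(4, 3), Pow(Z, -1), Mul(Rational(1, 6), Z, Pow(Q, -1))))
Function('l')(x) = Add(Rational(7, 2), Mul(-1, Pow(x, -1))) (Function('l')(x) = Add(5, Mul(-1, Add(Rational(4, 3), Pow(x, -1), Mul(Rational(1, 6), x, Pow(x, -1))))) = Add(5, Mul(-1, Add(Rational(4, 3), Pow(x, -1), Rational(1, 6)))) = Add(5, Mul(-1, Add(Rational(3, 2), Pow(x, -1)))) = Add(5, Add(Rational(-3, 2), Mul(-1, Pow(x, -1)))) = Add(Rational(7, 2), Mul(-1, Pow(x, -1))))
Function('r')(W) = Pow(Add(-30, W), Rational(1, 2)) (Function('r')(W) = Pow(Add(W, Mul(6, -5)), Rational(1, 2)) = Pow(Add(W, -30), Rational(1, 2)) = Pow(Add(-30, W), Rational(1, 2)))
Mul(Pow(Add(Function('l')(-49), -521), -1), Function('r')(5)) = Mul(Pow(Add(Add(Rational(7, 2), Mul(-1, Pow(-49, -1))), -521), -1), Pow(Add(-30, 5), Rational(1, 2))) = Mul(Pow(Add(Add(Rational(7, 2), Mul(-1, Rational(-1, 49))), -521), -1), Pow(-25, Rational(1, 2))) = Mul(Pow(Add(Add(Rational(7, 2), Rational(1, 49)), -521), -1), Mul(5, I)) = Mul(Pow(Add(Rational(345, 98), -521), -1), Mul(5, I)) = Mul(Pow(Rational(-50713, 98), -1), Mul(5, I)) = Mul(Rational(-98, 50713), Mul(5, I)) = Mul(Rational(-490, 50713), I)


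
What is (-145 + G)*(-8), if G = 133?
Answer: 96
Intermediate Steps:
(-145 + G)*(-8) = (-145 + 133)*(-8) = -12*(-8) = 96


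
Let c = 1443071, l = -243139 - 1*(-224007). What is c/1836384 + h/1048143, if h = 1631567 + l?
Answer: 1491198200731/641597678304 ≈ 2.3242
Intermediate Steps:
l = -19132 (l = -243139 + 224007 = -19132)
h = 1612435 (h = 1631567 - 19132 = 1612435)
c/1836384 + h/1048143 = 1443071/1836384 + 1612435/1048143 = 1491198200731/641597678304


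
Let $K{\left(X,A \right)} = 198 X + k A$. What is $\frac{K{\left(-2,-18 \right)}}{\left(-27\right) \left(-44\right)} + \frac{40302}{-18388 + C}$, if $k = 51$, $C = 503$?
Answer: $- \frac{3965537}{1180410} \approx -3.3595$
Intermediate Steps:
$K{\left(X,A \right)} = 51 A + 198 X$ ($K{\left(X,A \right)} = 198 X + 51 A = 51 A + 198 X$)
$\frac{K{\left(-2,-18 \right)}}{\left(-27\right) \left(-44\right)} + \frac{40302}{-18388 + C} = \frac{51 \left(-18\right) + 198 \left(-2\right)}{\left(-27\right) \left(-44\right)} + \frac{40302}{-18388 + 503} = \frac{-918 - 396}{1188} + \frac{40302}{-17885} = \left(-1314\right) \frac{1}{1188} + 40302 \left(- \frac{1}{17885}\right) = - \frac{73}{66} - \frac{40302}{17885} = - \frac{3965537}{1180410}$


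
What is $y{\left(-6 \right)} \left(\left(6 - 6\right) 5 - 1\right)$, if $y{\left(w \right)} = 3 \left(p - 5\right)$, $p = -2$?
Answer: $21$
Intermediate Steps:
$y{\left(w \right)} = -21$ ($y{\left(w \right)} = 3 \left(-2 - 5\right) = 3 \left(-7\right) = -21$)
$y{\left(-6 \right)} \left(\left(6 - 6\right) 5 - 1\right) = - 21 \left(\left(6 - 6\right) 5 - 1\right) = - 21 \left(0 \cdot 5 - 1\right) = - 21 \left(0 - 1\right) = \left(-21\right) \left(-1\right) = 21$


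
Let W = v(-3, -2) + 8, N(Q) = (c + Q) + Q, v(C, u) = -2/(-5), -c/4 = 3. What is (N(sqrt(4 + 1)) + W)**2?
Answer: 824/25 - 72*sqrt(5)/5 ≈ 0.76062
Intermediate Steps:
c = -12 (c = -4*3 = -12)
v(C, u) = 2/5 (v(C, u) = -2*(-1/5) = 2/5)
N(Q) = -12 + 2*Q (N(Q) = (-12 + Q) + Q = -12 + 2*Q)
W = 42/5 (W = 2/5 + 8 = 42/5 ≈ 8.4000)
(N(sqrt(4 + 1)) + W)**2 = ((-12 + 2*sqrt(4 + 1)) + 42/5)**2 = ((-12 + 2*sqrt(5)) + 42/5)**2 = (-18/5 + 2*sqrt(5))**2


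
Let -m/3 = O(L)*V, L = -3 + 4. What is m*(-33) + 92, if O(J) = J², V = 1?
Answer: 191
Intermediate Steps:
L = 1
m = -3 (m = -3*1² = -3 ≈ -3.0000)
m*(-33) + 92 = -3*(-33) + 92 = 99 + 92 = 191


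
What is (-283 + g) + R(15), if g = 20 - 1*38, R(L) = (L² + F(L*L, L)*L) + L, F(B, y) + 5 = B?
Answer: 3239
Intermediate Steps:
F(B, y) = -5 + B
R(L) = L + L² + L*(-5 + L²) (R(L) = (L² + (-5 + L*L)*L) + L = (L² + (-5 + L²)*L) + L = (L² + L*(-5 + L²)) + L = L + L² + L*(-5 + L²))
g = -18 (g = 20 - 38 = -18)
(-283 + g) + R(15) = (-283 - 18) + 15*(-4 + 15 + 15²) = -301 + 15*(-4 + 15 + 225) = -301 + 15*236 = -301 + 3540 = 3239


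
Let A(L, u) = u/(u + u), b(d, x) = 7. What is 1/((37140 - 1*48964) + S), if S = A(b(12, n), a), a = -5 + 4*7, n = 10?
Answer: -2/23647 ≈ -8.4577e-5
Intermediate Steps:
a = 23 (a = -5 + 28 = 23)
A(L, u) = ½ (A(L, u) = u/((2*u)) = u*(1/(2*u)) = ½)
S = ½ ≈ 0.50000
1/((37140 - 1*48964) + S) = 1/((37140 - 1*48964) + ½) = 1/((37140 - 48964) + ½) = 1/(-11824 + ½) = 1/(-23647/2) = -2/23647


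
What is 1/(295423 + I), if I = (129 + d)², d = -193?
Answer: 1/299519 ≈ 3.3387e-6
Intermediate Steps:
I = 4096 (I = (129 - 193)² = (-64)² = 4096)
1/(295423 + I) = 1/(295423 + 4096) = 1/299519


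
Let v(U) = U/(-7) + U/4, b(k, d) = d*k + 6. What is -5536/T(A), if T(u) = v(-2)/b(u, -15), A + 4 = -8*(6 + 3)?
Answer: 29606528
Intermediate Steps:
A = -76 (A = -4 - 8*(6 + 3) = -4 - 8*9 = -4 - 72 = -76)
b(k, d) = 6 + d*k
v(U) = 3*U/28 (v(U) = U*(-⅐) + U*(¼) = -U/7 + U/4 = 3*U/28)
T(u) = -3/(14*(6 - 15*u)) (T(u) = ((3/28)*(-2))/(6 - 15*u) = -3/(14*(6 - 15*u)))
-5536/T(A) = -5536/(1/(14*(-2 + 5*(-76)))) = -5536/(1/(14*(-2 - 380))) = -5536/((1/14)/(-382)) = -5536/((1/14)*(-1/382)) = -5536/(-1/5348) = -5536*(-5348) = 29606528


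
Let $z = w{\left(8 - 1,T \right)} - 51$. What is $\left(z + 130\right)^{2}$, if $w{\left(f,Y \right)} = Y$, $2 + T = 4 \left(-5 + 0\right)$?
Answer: $3249$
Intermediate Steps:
$T = -22$ ($T = -2 + 4 \left(-5 + 0\right) = -2 + 4 \left(-5\right) = -2 - 20 = -22$)
$z = -73$ ($z = -22 - 51 = -73$)
$\left(z + 130\right)^{2} = \left(-73 + 130\right)^{2} = 57^{2} = 3249$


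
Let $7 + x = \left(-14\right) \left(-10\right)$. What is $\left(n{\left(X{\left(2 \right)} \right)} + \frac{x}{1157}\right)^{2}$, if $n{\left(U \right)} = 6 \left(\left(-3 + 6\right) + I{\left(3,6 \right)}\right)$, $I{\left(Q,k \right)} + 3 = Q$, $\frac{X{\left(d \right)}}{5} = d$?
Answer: $\frac{439279681}{1338649} \approx 328.15$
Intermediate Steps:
$X{\left(d \right)} = 5 d$
$I{\left(Q,k \right)} = -3 + Q$
$x = 133$ ($x = -7 - -140 = -7 + 140 = 133$)
$n{\left(U \right)} = 18$ ($n{\left(U \right)} = 6 \left(\left(-3 + 6\right) + \left(-3 + 3\right)\right) = 6 \left(3 + 0\right) = 6 \cdot 3 = 18$)
$\left(n{\left(X{\left(2 \right)} \right)} + \frac{x}{1157}\right)^{2} = \left(18 + \frac{133}{1157}\right)^{2} = \left(\frac{20959}{1157}\right)^{2} = \frac{439279681}{1338649}$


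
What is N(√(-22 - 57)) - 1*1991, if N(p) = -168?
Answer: -2159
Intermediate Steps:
N(√(-22 - 57)) - 1*1991 = -168 - 1*1991 = -168 - 1991 = -2159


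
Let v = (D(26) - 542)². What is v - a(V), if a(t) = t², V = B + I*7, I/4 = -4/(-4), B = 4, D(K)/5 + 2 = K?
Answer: 177060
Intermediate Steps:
D(K) = -10 + 5*K
I = 4 (I = 4*(-4/(-4)) = 4*(-4*(-¼)) = 4*1 = 4)
V = 32 (V = 4 + 4*7 = 4 + 28 = 32)
v = 178084 (v = ((-10 + 5*26) - 542)² = ((-10 + 130) - 542)² = (120 - 542)² = (-422)² = 178084)
v - a(V) = 178084 - 1*32² = 178084 - 1*1024 = 178084 - 1024 = 177060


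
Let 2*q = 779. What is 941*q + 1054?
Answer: 735147/2 ≈ 3.6757e+5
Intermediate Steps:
q = 779/2 (q = (½)*779 = 779/2 ≈ 389.50)
941*q + 1054 = 941*(779/2) + 1054 = 733039/2 + 1054 = 735147/2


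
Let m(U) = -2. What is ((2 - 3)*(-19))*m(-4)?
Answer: -38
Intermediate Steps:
((2 - 3)*(-19))*m(-4) = ((2 - 3)*(-19))*(-2) = -1*(-19)*(-2) = 19*(-2) = -38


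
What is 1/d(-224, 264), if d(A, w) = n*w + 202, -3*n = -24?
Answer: 1/2314 ≈ 0.00043215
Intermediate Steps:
n = 8 (n = -⅓*(-24) = 8)
d(A, w) = 202 + 8*w (d(A, w) = 8*w + 202 = 202 + 8*w)
1/d(-224, 264) = 1/(202 + 8*264) = 1/(202 + 2112) = 1/2314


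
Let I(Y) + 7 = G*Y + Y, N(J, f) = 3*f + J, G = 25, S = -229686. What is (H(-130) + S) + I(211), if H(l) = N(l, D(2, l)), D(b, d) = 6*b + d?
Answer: -224691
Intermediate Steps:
D(b, d) = d + 6*b
N(J, f) = J + 3*f
I(Y) = -7 + 26*Y (I(Y) = -7 + (25*Y + Y) = -7 + 26*Y)
H(l) = 36 + 4*l (H(l) = l + 3*(l + 6*2) = l + 3*(l + 12) = l + 3*(12 + l) = l + (36 + 3*l) = 36 + 4*l)
(H(-130) + S) + I(211) = ((36 + 4*(-130)) - 229686) + (-7 + 26*211) = ((36 - 520) - 229686) + (-7 + 5486) = (-484 - 229686) + 5479 = -230170 + 5479 = -224691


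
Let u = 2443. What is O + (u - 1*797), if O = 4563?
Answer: 6209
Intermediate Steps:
O + (u - 1*797) = 4563 + (2443 - 1*797) = 4563 + (2443 - 797) = 4563 + 1646 = 6209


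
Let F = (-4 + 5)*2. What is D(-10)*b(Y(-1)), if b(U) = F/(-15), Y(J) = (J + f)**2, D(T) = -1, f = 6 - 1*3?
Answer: 2/15 ≈ 0.13333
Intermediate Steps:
f = 3 (f = 6 - 3 = 3)
Y(J) = (3 + J)**2 (Y(J) = (J + 3)**2 = (3 + J)**2)
F = 2 (F = 1*2 = 2)
b(U) = -2/15 (b(U) = 2/(-15) = 2*(-1/15) = -2/15)
D(-10)*b(Y(-1)) = -1*(-2/15) = 2/15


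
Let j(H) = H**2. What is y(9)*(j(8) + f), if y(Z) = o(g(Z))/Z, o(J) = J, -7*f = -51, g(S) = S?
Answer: 499/7 ≈ 71.286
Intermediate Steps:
f = 51/7 (f = -1/7*(-51) = 51/7 ≈ 7.2857)
y(Z) = 1 (y(Z) = Z/Z = 1)
y(9)*(j(8) + f) = 1*(8**2 + 51/7) = 1*(64 + 51/7) = 1*(499/7) = 499/7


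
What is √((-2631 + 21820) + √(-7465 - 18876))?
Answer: √(19189 + I*√26341) ≈ 138.53 + 0.5858*I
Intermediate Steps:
√((-2631 + 21820) + √(-7465 - 18876)) = √(19189 + √(-26341)) = √(19189 + I*√26341)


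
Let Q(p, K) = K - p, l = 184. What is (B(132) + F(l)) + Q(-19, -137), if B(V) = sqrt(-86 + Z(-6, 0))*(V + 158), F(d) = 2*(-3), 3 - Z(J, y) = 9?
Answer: -124 + 580*I*sqrt(23) ≈ -124.0 + 2781.6*I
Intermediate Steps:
Z(J, y) = -6 (Z(J, y) = 3 - 1*9 = 3 - 9 = -6)
F(d) = -6
B(V) = 2*I*sqrt(23)*(158 + V) (B(V) = sqrt(-86 - 6)*(V + 158) = sqrt(-92)*(158 + V) = (2*I*sqrt(23))*(158 + V) = 2*I*sqrt(23)*(158 + V))
(B(132) + F(l)) + Q(-19, -137) = (2*I*sqrt(23)*(158 + 132) - 6) + (-137 - 1*(-19)) = (2*I*sqrt(23)*290 - 6) + (-137 + 19) = (580*I*sqrt(23) - 6) - 118 = (-6 + 580*I*sqrt(23)) - 118 = -124 + 580*I*sqrt(23)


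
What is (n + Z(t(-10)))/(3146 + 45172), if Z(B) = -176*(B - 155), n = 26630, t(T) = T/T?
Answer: 26867/24159 ≈ 1.1121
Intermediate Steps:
t(T) = 1
Z(B) = 27280 - 176*B (Z(B) = -176*(-155 + B) = 27280 - 176*B)
(n + Z(t(-10)))/(3146 + 45172) = (26630 + (27280 - 176*1))/(3146 + 45172) = (26630 + (27280 - 176))/48318 = (26630 + 27104)*(1/48318) = 53734*(1/48318) = 26867/24159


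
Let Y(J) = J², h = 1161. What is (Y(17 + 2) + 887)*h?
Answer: 1448928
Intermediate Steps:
(Y(17 + 2) + 887)*h = ((17 + 2)² + 887)*1161 = (19² + 887)*1161 = (361 + 887)*1161 = 1248*1161 = 1448928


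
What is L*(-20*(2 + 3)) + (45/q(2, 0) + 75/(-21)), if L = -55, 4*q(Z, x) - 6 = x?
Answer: 38685/7 ≈ 5526.4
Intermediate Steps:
q(Z, x) = 3/2 + x/4
L*(-20*(2 + 3)) + (45/q(2, 0) + 75/(-21)) = -(-1100)*(2 + 3) + (45/(3/2 + (1/4)*0) + 75/(-21)) = -(-1100)*5 + (45/(3/2 + 0) + 75*(-1/21)) = -55*(-100) + (45/(3/2) - 25/7) = 5500 + (45*(2/3) - 25/7) = 5500 + (30 - 25/7) = 5500 + 185/7 = 38685/7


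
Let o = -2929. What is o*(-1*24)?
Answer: 70296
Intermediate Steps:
o*(-1*24) = -(-2929)*24 = -2929*(-24) = 70296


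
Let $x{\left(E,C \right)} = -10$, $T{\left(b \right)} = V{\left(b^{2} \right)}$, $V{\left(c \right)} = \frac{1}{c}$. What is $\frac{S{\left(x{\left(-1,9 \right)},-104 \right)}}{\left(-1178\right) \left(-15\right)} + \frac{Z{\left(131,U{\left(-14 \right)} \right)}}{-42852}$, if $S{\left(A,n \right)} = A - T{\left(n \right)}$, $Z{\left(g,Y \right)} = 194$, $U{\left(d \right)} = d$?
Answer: $- \frac{3475995571}{682484949120} \approx -0.0050931$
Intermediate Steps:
$T{\left(b \right)} = \frac{1}{b^{2}}$
$S{\left(A,n \right)} = A - \frac{1}{n^{2}}$
$\frac{S{\left(x{\left(-1,9 \right)},-104 \right)}}{\left(-1178\right) \left(-15\right)} + \frac{Z{\left(131,U{\left(-14 \right)} \right)}}{-42852} = \frac{-10 - \frac{1}{10816}}{\left(-1178\right) \left(-15\right)} + \frac{194}{-42852} = \frac{-10 - \frac{1}{10816}}{17670} + 194 \left(- \frac{1}{42852}\right) = \left(-10 - \frac{1}{10816}\right) \frac{1}{17670} - \frac{97}{21426} = \left(- \frac{108161}{10816}\right) \frac{1}{17670} - \frac{97}{21426} = - \frac{108161}{191118720} - \frac{97}{21426} = - \frac{3475995571}{682484949120}$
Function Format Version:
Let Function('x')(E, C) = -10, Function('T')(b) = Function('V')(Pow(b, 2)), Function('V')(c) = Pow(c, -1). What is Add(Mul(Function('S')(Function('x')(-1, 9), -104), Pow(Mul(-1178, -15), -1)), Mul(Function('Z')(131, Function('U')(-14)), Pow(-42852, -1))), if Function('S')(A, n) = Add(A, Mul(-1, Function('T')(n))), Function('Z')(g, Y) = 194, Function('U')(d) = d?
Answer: Rational(-3475995571, 682484949120) ≈ -0.0050931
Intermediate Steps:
Function('T')(b) = Pow(b, -2) (Function('T')(b) = Pow(Pow(b, 2), -1) = Pow(b, -2))
Function('S')(A, n) = Add(A, Mul(-1, Pow(n, -2)))
Add(Mul(Function('S')(Function('x')(-1, 9), -104), Pow(Mul(-1178, -15), -1)), Mul(Function('Z')(131, Function('U')(-14)), Pow(-42852, -1))) = Add(Mul(Add(-10, Mul(-1, Pow(-104, -2))), Pow(Mul(-1178, -15), -1)), Mul(194, Pow(-42852, -1))) = Add(Mul(Add(-10, Mul(-1, Rational(1, 10816))), Pow(17670, -1)), Mul(194, Rational(-1, 42852))) = Add(Mul(Add(-10, Rational(-1, 10816)), Rational(1, 17670)), Rational(-97, 21426)) = Add(Mul(Rational(-108161, 10816), Rational(1, 17670)), Rational(-97, 21426)) = Add(Rational(-108161, 191118720), Rational(-97, 21426)) = Rational(-3475995571, 682484949120)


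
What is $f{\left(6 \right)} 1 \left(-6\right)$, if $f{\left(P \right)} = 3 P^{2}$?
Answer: $-648$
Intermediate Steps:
$f{\left(6 \right)} 1 \left(-6\right) = 3 \cdot 6^{2} \cdot 1 \left(-6\right) = 3 \cdot 36 \cdot 1 \left(-6\right) = 108 \cdot 1 \left(-6\right) = 108 \left(-6\right) = -648$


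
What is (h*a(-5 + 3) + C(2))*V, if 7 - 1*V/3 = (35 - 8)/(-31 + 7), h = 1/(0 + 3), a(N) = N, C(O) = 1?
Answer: 65/8 ≈ 8.1250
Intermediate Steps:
h = ⅓ (h = 1/3 = ⅓ ≈ 0.33333)
V = 195/8 (V = 21 - 3*(35 - 8)/(-31 + 7) = 21 - 81/(-24) = 21 - 81*(-1)/24 = 21 - 3*(-9/8) = 21 + 27/8 = 195/8 ≈ 24.375)
(h*a(-5 + 3) + C(2))*V = ((-5 + 3)/3 + 1)*(195/8) = ((⅓)*(-2) + 1)*(195/8) = (-⅔ + 1)*(195/8) = (⅓)*(195/8) = 65/8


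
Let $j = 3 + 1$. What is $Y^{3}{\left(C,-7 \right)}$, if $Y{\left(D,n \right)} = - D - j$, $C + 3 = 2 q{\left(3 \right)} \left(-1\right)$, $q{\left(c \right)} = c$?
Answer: $125$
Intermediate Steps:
$j = 4$
$C = -9$ ($C = -3 + 2 \cdot 3 \left(-1\right) = -3 + 6 \left(-1\right) = -3 - 6 = -9$)
$Y{\left(D,n \right)} = -4 - D$ ($Y{\left(D,n \right)} = - D - 4 = -4 - D$)
$Y^{3}{\left(C,-7 \right)} = \left(-4 - -9\right)^{3} = \left(-4 + 9\right)^{3} = 5^{3} = 125$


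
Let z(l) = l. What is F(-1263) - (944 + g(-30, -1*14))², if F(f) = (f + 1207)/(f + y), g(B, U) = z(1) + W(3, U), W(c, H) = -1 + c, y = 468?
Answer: -712963099/795 ≈ -8.9681e+5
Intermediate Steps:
g(B, U) = 3 (g(B, U) = 1 + (-1 + 3) = 1 + 2 = 3)
F(f) = (1207 + f)/(468 + f) (F(f) = (f + 1207)/(f + 468) = (1207 + f)/(468 + f))
F(-1263) - (944 + g(-30, -1*14))² = (1207 - 1263)/(468 - 1263) - (944 + 3)² = -56/(-795) - 1*947² = -1/795*(-56) - 1*896809 = 56/795 - 896809 = -712963099/795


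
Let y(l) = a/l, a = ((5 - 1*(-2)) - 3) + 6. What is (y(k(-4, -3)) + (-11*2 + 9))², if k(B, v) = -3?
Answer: 2401/9 ≈ 266.78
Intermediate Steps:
a = 10 (a = ((5 + 2) - 3) + 6 = (7 - 3) + 6 = 4 + 6 = 10)
y(l) = 10/l
(y(k(-4, -3)) + (-11*2 + 9))² = (10/(-3) + (-11*2 + 9))² = (10*(-⅓) + (-22 + 9))² = (-10/3 - 13)² = (-49/3)² = 2401/9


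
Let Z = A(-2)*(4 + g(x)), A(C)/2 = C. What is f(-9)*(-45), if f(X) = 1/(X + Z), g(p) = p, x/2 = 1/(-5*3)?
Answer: 675/367 ≈ 1.8392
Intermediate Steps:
A(C) = 2*C
x = -2/15 (x = 2/((-5*3)) = 2/(-15) = 2*(-1/15) = -2/15 ≈ -0.13333)
Z = -232/15 (Z = (2*(-2))*(4 - 2/15) = -4*58/15 = -232/15 ≈ -15.467)
f(X) = 1/(-232/15 + X) (f(X) = 1/(X - 232/15) = 1/(-232/15 + X))
f(-9)*(-45) = (15/(-232 + 15*(-9)))*(-45) = (15/(-232 - 135))*(-45) = (15/(-367))*(-45) = (15*(-1/367))*(-45) = -15/367*(-45) = 675/367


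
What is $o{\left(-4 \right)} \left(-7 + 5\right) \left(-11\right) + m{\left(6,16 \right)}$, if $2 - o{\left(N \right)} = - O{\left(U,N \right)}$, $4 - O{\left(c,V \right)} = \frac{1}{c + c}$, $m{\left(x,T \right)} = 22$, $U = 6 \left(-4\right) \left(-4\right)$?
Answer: $\frac{14773}{96} \approx 153.89$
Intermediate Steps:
$U = 96$ ($U = \left(-24\right) \left(-4\right) = 96$)
$O{\left(c,V \right)} = 4 - \frac{1}{2 c}$ ($O{\left(c,V \right)} = 4 - \frac{1}{c + c} = 4 - \frac{1}{2 c}$)
$o{\left(N \right)} = \frac{1151}{192}$ ($o{\left(N \right)} = 2 - - (4 - \frac{1}{2 \cdot 96}) = 2 - - (4 - \frac{1}{192}) = 2 - \left(-1\right) \frac{767}{192} = 2 - - \frac{767}{192} = 2 + \frac{767}{192} = \frac{1151}{192}$)
$o{\left(-4 \right)} \left(-7 + 5\right) \left(-11\right) + m{\left(6,16 \right)} = \frac{1151 \left(-7 + 5\right) \left(-11\right)}{192} + 22 = \frac{1151 \left(\left(-2\right) \left(-11\right)\right)}{192} + 22 = \frac{1151}{192} \cdot 22 + 22 = \frac{12661}{96} + 22 = \frac{14773}{96}$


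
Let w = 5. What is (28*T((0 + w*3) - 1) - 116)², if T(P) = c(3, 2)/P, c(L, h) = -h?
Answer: 14400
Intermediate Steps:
T(P) = -2/P (T(P) = (-1*2)/P = -2/P)
(28*T((0 + w*3) - 1) - 116)² = (28*(-2/((0 + 5*3) - 1)) - 116)² = (28*(-2/((0 + 15) - 1)) - 116)² = (28*(-2/(15 - 1)) - 116)² = (28*(-2/14) - 116)² = (28*(-2*1/14) - 116)² = (28*(-⅐) - 116)² = (-4 - 116)² = (-120)² = 14400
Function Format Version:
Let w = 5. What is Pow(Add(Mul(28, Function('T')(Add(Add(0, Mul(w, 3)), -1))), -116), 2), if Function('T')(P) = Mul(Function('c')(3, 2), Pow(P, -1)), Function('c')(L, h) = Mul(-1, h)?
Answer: 14400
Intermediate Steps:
Function('T')(P) = Mul(-2, Pow(P, -1)) (Function('T')(P) = Mul(Mul(-1, 2), Pow(P, -1)) = Mul(-2, Pow(P, -1)))
Pow(Add(Mul(28, Function('T')(Add(Add(0, Mul(w, 3)), -1))), -116), 2) = Pow(Add(Mul(28, Mul(-2, Pow(Add(Add(0, Mul(5, 3)), -1), -1))), -116), 2) = Pow(Add(Mul(28, Mul(-2, Pow(Add(Add(0, 15), -1), -1))), -116), 2) = Pow(Add(Mul(28, Mul(-2, Pow(Add(15, -1), -1))), -116), 2) = Pow(Add(Mul(28, Mul(-2, Pow(14, -1))), -116), 2) = Pow(Add(Mul(28, Mul(-2, Rational(1, 14))), -116), 2) = Pow(Add(Mul(28, Rational(-1, 7)), -116), 2) = Pow(Add(-4, -116), 2) = Pow(-120, 2) = 14400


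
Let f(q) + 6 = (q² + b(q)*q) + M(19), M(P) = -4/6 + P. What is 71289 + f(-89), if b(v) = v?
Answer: 261430/3 ≈ 87143.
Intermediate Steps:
M(P) = -⅔ + P (M(P) = (⅙)*(-4) + P = -⅔ + P)
f(q) = 37/3 + 2*q² (f(q) = -6 + ((q² + q*q) + (-⅔ + 19)) = -6 + ((q² + q²) + 55/3) = -6 + (2*q² + 55/3) = -6 + (55/3 + 2*q²) = 37/3 + 2*q²)
71289 + f(-89) = 71289 + (37/3 + 2*(-89)²) = 71289 + (37/3 + 2*7921) = 71289 + (37/3 + 15842) = 71289 + 47563/3 = 261430/3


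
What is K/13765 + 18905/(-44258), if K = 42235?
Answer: 321801861/121842274 ≈ 2.6411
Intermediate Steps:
K/13765 + 18905/(-44258) = 42235/13765 + 18905/(-44258) = 42235*(1/13765) + 18905*(-1/44258) = 8447/2753 - 18905/44258 = 321801861/121842274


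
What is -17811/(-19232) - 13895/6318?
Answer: -77349371/60753888 ≈ -1.2732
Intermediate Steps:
-17811/(-19232) - 13895/6318 = -17811*(-1/19232) - 13895*1/6318 = 17811/19232 - 13895/6318 = -77349371/60753888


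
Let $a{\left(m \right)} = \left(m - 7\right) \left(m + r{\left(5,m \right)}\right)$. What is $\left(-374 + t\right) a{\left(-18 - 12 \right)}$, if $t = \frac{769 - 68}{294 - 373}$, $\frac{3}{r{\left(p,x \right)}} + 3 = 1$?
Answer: $- \frac{70505757}{158} \approx -4.4624 \cdot 10^{5}$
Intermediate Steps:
$r{\left(p,x \right)} = - \frac{3}{2}$ ($r{\left(p,x \right)} = \frac{3}{-3 + 1} = \frac{3}{-2} = 3 \left(- \frac{1}{2}\right) = - \frac{3}{2}$)
$a{\left(m \right)} = \left(-7 + m\right) \left(- \frac{3}{2} + m\right)$ ($a{\left(m \right)} = \left(m - 7\right) \left(m - \frac{3}{2}\right) = \left(-7 + m\right) \left(- \frac{3}{2} + m\right)$)
$t = - \frac{701}{79}$ ($t = \frac{701}{-79} = 701 \left(- \frac{1}{79}\right) = - \frac{701}{79} \approx -8.8734$)
$\left(-374 + t\right) a{\left(-18 - 12 \right)} = \left(-374 - \frac{701}{79}\right) \left(\frac{21}{2} + \left(-18 - 12\right)^{2} - \frac{17 \left(-18 - 12\right)}{2}\right) = - \frac{30247 \left(\frac{21}{2} + \left(-18 - 12\right)^{2} - \frac{17 \left(-18 - 12\right)}{2}\right)}{79} = - \frac{30247 \left(\frac{21}{2} + \left(-30\right)^{2} - -255\right)}{79} = - \frac{30247 \left(\frac{21}{2} + 900 + 255\right)}{79} = \left(- \frac{30247}{79}\right) \frac{2331}{2} = - \frac{70505757}{158}$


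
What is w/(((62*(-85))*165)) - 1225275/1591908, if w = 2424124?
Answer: -820736710807/230707266900 ≈ -3.5575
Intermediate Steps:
w/(((62*(-85))*165)) - 1225275/1591908 = 2424124/(((62*(-85))*165)) - 1225275/1591908 = 2424124/((-5270*165)) - 1225275*1/1591908 = 2424124/(-869550) - 408425/530636 = 2424124*(-1/869550) - 408425/530636 = -1212062/434775 - 408425/530636 = -820736710807/230707266900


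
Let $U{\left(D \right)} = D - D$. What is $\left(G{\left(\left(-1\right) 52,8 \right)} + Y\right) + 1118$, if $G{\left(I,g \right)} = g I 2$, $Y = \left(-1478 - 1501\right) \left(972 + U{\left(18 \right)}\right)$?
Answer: $-2895302$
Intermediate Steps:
$U{\left(D \right)} = 0$
$Y = -2895588$ ($Y = \left(-1478 - 1501\right) \left(972 + 0\right) = \left(-2979\right) 972 = -2895588$)
$G{\left(I,g \right)} = 2 I g$ ($G{\left(I,g \right)} = g 2 I = 2 I g$)
$\left(G{\left(\left(-1\right) 52,8 \right)} + Y\right) + 1118 = \left(2 \left(\left(-1\right) 52\right) 8 - 2895588\right) + 1118 = \left(2 \left(-52\right) 8 - 2895588\right) + 1118 = \left(-832 - 2895588\right) + 1118 = -2896420 + 1118 = -2895302$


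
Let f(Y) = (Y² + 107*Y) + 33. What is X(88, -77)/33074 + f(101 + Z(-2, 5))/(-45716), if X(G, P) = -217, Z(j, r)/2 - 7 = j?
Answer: -405668233/756005492 ≈ -0.53659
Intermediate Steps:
Z(j, r) = 14 + 2*j
f(Y) = 33 + Y² + 107*Y
X(88, -77)/33074 + f(101 + Z(-2, 5))/(-45716) = -217/33074 + (33 + (101 + (14 + 2*(-2)))² + 107*(101 + (14 + 2*(-2))))/(-45716) = -217*1/33074 + (33 + (101 + (14 - 4))² + 107*(101 + (14 - 4)))*(-1/45716) = -217/33074 + (33 + (101 + 10)² + 107*(101 + 10))*(-1/45716) = -217/33074 + (33 + 111² + 107*111)*(-1/45716) = -217/33074 + (33 + 12321 + 11877)*(-1/45716) = -217/33074 + 24231*(-1/45716) = -217/33074 - 24231/45716 = -405668233/756005492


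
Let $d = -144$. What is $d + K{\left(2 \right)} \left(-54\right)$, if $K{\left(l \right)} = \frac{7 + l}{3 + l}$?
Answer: $- \frac{1206}{5} \approx -241.2$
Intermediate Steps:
$K{\left(l \right)} = \frac{7 + l}{3 + l}$
$d + K{\left(2 \right)} \left(-54\right) = -144 + \frac{7 + 2}{3 + 2} \left(-54\right) = -144 + \frac{1}{5} \cdot 9 \left(-54\right) = -144 + \frac{9}{5} \left(-54\right) = -144 - \frac{486}{5} = - \frac{1206}{5}$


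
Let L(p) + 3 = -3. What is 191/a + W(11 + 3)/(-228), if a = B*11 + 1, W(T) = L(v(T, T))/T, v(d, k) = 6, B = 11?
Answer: 50867/32452 ≈ 1.5675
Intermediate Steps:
L(p) = -6 (L(p) = -3 - 3 = -6)
W(T) = -6/T
a = 122 (a = 11*11 + 1 = 121 + 1 = 122)
191/a + W(11 + 3)/(-228) = 191/122 - 6/(11 + 3)/(-228) = 191*(1/122) - 6/14*(-1/228) = 191/122 - 6*1/14*(-1/228) = 191/122 - 3/7*(-1/228) = 191/122 + 1/532 = 50867/32452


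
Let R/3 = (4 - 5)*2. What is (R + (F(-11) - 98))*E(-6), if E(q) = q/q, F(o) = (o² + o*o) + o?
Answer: 127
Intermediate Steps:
F(o) = o + 2*o² (F(o) = (o² + o²) + o = 2*o² + o = o + 2*o²)
E(q) = 1
R = -6 (R = 3*((4 - 5)*2) = 3*(-1*2) = 3*(-2) = -6)
(R + (F(-11) - 98))*E(-6) = (-6 + (-11*(1 + 2*(-11)) - 98))*1 = (-6 + (-11*(1 - 22) - 98))*1 = (-6 + (-11*(-21) - 98))*1 = (-6 + (231 - 98))*1 = (-6 + 133)*1 = 127*1 = 127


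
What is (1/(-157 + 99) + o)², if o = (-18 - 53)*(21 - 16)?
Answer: 423989281/3364 ≈ 1.2604e+5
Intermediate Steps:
o = -355 (o = -71*5 = -355)
(1/(-157 + 99) + o)² = (1/(-157 + 99) - 355)² = (1/(-58) - 355)² = (-1/58 - 355)² = (-20591/58)² = 423989281/3364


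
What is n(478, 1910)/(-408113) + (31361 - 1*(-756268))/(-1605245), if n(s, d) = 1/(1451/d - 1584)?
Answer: -972035962524855203/1981079764184560465 ≈ -0.49066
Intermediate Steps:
n(s, d) = 1/(-1584 + 1451/d)
n(478, 1910)/(-408113) + (31361 - 1*(-756268))/(-1605245) = -1*1910/(-1451 + 1584*1910)/(-408113) + (31361 - 1*(-756268))/(-1605245) = -1*1910/(-1451 + 3025440)*(-1/408113) + (31361 + 756268)*(-1/1605245) = -1*1910/3023989*(-1/408113) + 787629*(-1/1605245) = -1*1910*1/3023989*(-1/408113) - 787629/1605245 = -1910/3023989*(-1/408113) - 787629/1605245 = 1910/1234129222757 - 787629/1605245 = -972035962524855203/1981079764184560465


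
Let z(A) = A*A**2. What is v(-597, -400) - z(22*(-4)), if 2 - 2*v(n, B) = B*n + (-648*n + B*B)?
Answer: 288645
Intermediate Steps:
z(A) = A**3
v(n, B) = 1 + 324*n - B**2/2 - B*n/2 (v(n, B) = 1 - (B*n + (-648*n + B*B))/2 = 1 - (B*n + (-648*n + B**2))/2 = 1 - (B*n + (B**2 - 648*n))/2 = 1 - (B**2 - 648*n + B*n)/2 = 1 + (324*n - B**2/2 - B*n/2) = 1 + 324*n - B**2/2 - B*n/2)
v(-597, -400) - z(22*(-4)) = (1 + 324*(-597) - 1/2*(-400)**2 - 1/2*(-400)*(-597)) - (22*(-4))**3 = (1 - 193428 - 1/2*160000 - 119400) - 1*(-88)**3 = (1 - 193428 - 80000 - 119400) - 1*(-681472) = -392827 + 681472 = 288645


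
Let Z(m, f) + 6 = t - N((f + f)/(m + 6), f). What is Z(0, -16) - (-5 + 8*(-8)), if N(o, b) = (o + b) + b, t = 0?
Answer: 301/3 ≈ 100.33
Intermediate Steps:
N(o, b) = o + 2*b (N(o, b) = (b + o) + b = o + 2*b)
Z(m, f) = -6 - 2*f - 2*f/(6 + m) (Z(m, f) = -6 + (0 - ((f + f)/(m + 6) + 2*f)) = -6 + (0 - ((2*f)/(6 + m) + 2*f)) = -6 + (0 - (2*f/(6 + m) + 2*f)) = -6 + (0 - (2*f + 2*f/(6 + m))) = -6 + (0 + (-2*f - 2*f/(6 + m))) = -6 + (-2*f - 2*f/(6 + m)) = -6 - 2*f - 2*f/(6 + m))
Z(0, -16) - (-5 + 8*(-8)) = 2*(-1*(-16) + (-3 - 1*(-16))*(6 + 0))/(6 + 0) - (-5 + 8*(-8)) = 2*(16 + (-3 + 16)*6)/6 - (-5 - 64) = 2*(1/6)*(16 + 13*6) - 1*(-69) = 2*(1/6)*(16 + 78) + 69 = 2*(1/6)*94 + 69 = 94/3 + 69 = 301/3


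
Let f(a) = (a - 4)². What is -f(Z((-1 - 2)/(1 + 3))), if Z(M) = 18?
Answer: -196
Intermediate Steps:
f(a) = (-4 + a)²
-f(Z((-1 - 2)/(1 + 3))) = -(-4 + 18)² = -1*14² = -1*196 = -196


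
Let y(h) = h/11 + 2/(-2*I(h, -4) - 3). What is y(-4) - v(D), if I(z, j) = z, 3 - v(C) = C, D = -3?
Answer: -328/55 ≈ -5.9636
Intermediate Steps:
v(C) = 3 - C
y(h) = 2/(-3 - 2*h) + h/11 (y(h) = h/11 + 2/(-2*h - 3) = h*(1/11) + 2/(-3 - 2*h) = h/11 + 2/(-3 - 2*h) = 2/(-3 - 2*h) + h/11)
y(-4) - v(D) = (-22 + 2*(-4)**2 + 3*(-4))/(11*(3 + 2*(-4))) - (3 - 1*(-3)) = (-22 + 2*16 - 12)/(11*(3 - 8)) - (3 + 3) = (1/11)*(-22 + 32 - 12)/(-5) - 1*6 = (1/11)*(-1/5)*(-2) - 6 = 2/55 - 6 = -328/55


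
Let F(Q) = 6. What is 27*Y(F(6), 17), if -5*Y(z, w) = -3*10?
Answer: 162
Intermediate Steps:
Y(z, w) = 6 (Y(z, w) = -(-3)*10/5 = -1/5*(-30) = 6)
27*Y(F(6), 17) = 27*6 = 162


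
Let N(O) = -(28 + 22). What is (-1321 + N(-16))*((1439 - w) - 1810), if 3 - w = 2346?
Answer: -2703612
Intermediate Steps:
w = -2343 (w = 3 - 1*2346 = 3 - 2346 = -2343)
N(O) = -50 (N(O) = -1*50 = -50)
(-1321 + N(-16))*((1439 - w) - 1810) = (-1321 - 50)*((1439 - 1*(-2343)) - 1810) = -1371*((1439 + 2343) - 1810) = -1371*(3782 - 1810) = -1371*1972 = -2703612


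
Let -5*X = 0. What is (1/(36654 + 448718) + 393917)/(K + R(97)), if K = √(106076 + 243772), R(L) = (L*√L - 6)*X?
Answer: 191196282125*√9718/28301070576 ≈ 665.99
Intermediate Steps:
X = 0 (X = -⅕*0 = 0)
R(L) = 0 (R(L) = (L*√L - 6)*0 = (L^(3/2) - 6)*0 = (-6 + L^(3/2))*0 = 0)
K = 6*√9718 (K = √349848 = 6*√9718 ≈ 591.48)
(1/(36654 + 448718) + 393917)/(K + R(97)) = (1/(36654 + 448718) + 393917)/(6*√9718 + 0) = (1/485372 + 393917)/((6*√9718)) = (1/485372 + 393917)*(√9718/58308) = 191196282125*(√9718/58308)/485372 = 191196282125*√9718/28301070576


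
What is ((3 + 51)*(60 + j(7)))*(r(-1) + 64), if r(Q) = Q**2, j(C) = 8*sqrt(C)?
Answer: 210600 + 28080*sqrt(7) ≈ 2.8489e+5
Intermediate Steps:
((3 + 51)*(60 + j(7)))*(r(-1) + 64) = ((3 + 51)*(60 + 8*sqrt(7)))*((-1)**2 + 64) = (54*(60 + 8*sqrt(7)))*(1 + 64) = (3240 + 432*sqrt(7))*65 = 210600 + 28080*sqrt(7)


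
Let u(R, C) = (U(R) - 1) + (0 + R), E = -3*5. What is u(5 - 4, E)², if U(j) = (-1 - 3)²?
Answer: 256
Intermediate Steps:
U(j) = 16 (U(j) = (-4)² = 16)
E = -15
u(R, C) = 15 + R (u(R, C) = (16 - 1) + (0 + R) = 15 + R)
u(5 - 4, E)² = (15 + (5 - 4))² = (15 + 1)² = 16² = 256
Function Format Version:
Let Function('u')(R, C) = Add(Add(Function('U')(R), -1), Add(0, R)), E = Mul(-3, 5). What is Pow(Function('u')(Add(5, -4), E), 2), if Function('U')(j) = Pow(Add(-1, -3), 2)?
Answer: 256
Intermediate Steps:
Function('U')(j) = 16 (Function('U')(j) = Pow(-4, 2) = 16)
E = -15
Function('u')(R, C) = Add(15, R) (Function('u')(R, C) = Add(Add(16, -1), Add(0, R)) = Add(15, R))
Pow(Function('u')(Add(5, -4), E), 2) = Pow(Add(15, Add(5, -4)), 2) = Pow(Add(15, 1), 2) = Pow(16, 2) = 256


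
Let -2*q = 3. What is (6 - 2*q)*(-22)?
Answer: -198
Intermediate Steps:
q = -3/2 (q = -½*3 = -3/2 ≈ -1.5000)
(6 - 2*q)*(-22) = (6 - 2*(-3/2))*(-22) = (6 + 3)*(-22) = 9*(-22) = -198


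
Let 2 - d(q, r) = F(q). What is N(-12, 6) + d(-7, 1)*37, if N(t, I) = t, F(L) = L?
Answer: 321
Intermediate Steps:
d(q, r) = 2 - q
N(-12, 6) + d(-7, 1)*37 = -12 + (2 - 1*(-7))*37 = -12 + (2 + 7)*37 = -12 + 9*37 = -12 + 333 = 321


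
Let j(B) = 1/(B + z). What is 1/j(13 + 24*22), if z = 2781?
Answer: 3322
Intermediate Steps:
j(B) = 1/(2781 + B) (j(B) = 1/(B + 2781) = 1/(2781 + B))
1/j(13 + 24*22) = 1/(1/(2781 + (13 + 24*22))) = 1/(1/(2781 + (13 + 528))) = 1/(1/(2781 + 541)) = 1/(1/3322) = 3322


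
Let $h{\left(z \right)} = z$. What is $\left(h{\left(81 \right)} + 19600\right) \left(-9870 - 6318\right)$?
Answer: $-318596028$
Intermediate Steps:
$\left(h{\left(81 \right)} + 19600\right) \left(-9870 - 6318\right) = \left(81 + 19600\right) \left(-9870 - 6318\right) = 19681 \left(-9870 - 6318\right) = 19681 \left(-16188\right) = -318596028$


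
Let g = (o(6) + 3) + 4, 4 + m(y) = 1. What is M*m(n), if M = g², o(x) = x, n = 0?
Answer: -507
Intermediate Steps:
m(y) = -3 (m(y) = -4 + 1 = -3)
g = 13 (g = (6 + 3) + 4 = 9 + 4 = 13)
M = 169 (M = 13² = 169)
M*m(n) = 169*(-3) = -507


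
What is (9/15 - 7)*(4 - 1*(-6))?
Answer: -64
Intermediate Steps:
(9/15 - 7)*(4 - 1*(-6)) = (9*(1/15) - 7)*(4 + 6) = (⅗ - 7)*10 = -32/5*10 = -64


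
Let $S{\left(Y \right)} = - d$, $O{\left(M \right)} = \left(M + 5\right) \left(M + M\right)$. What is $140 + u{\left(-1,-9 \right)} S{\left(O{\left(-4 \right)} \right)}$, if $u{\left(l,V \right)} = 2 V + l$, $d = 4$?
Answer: $216$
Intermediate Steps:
$u{\left(l,V \right)} = l + 2 V$
$O{\left(M \right)} = 2 M \left(5 + M\right)$ ($O{\left(M \right)} = \left(5 + M\right) 2 M = 2 M \left(5 + M\right)$)
$S{\left(Y \right)} = -4$ ($S{\left(Y \right)} = \left(-1\right) 4 = -4$)
$140 + u{\left(-1,-9 \right)} S{\left(O{\left(-4 \right)} \right)} = 140 + \left(-1 + 2 \left(-9\right)\right) \left(-4\right) = 140 + \left(-1 - 18\right) \left(-4\right) = 140 - -76 = 140 + 76 = 216$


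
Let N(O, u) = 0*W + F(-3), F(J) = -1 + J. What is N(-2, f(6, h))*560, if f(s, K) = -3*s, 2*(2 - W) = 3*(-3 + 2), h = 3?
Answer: -2240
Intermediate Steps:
W = 7/2 (W = 2 - 3*(-3 + 2)/2 = 2 - 3*(-1)/2 = 2 - ½*(-3) = 2 + 3/2 = 7/2 ≈ 3.5000)
N(O, u) = -4 (N(O, u) = 0*(7/2) + (-1 - 3) = 0 - 4 = -4)
N(-2, f(6, h))*560 = -4*560 = -2240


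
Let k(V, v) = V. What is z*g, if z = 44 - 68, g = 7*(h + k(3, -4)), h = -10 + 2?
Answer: 840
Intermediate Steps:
h = -8
g = -35 (g = 7*(-8 + 3) = 7*(-5) = -35)
z = -24
z*g = -24*(-35) = 840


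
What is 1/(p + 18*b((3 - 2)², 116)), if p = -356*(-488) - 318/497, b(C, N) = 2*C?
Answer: 497/86360390 ≈ 5.7550e-6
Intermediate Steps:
p = 86342498/497 (p = 173728 - 318*1/497 = 173728 - 318/497 = 86342498/497 ≈ 1.7373e+5)
1/(p + 18*b((3 - 2)², 116)) = 1/(86342498/497 + 18*(2*(3 - 2)²)) = 1/(86342498/497 + 18*(2*1²)) = 1/(86342498/497 + 18*(2*1)) = 1/(86342498/497 + 18*2) = 1/(86342498/497 + 36) = 1/(86360390/497) = 497/86360390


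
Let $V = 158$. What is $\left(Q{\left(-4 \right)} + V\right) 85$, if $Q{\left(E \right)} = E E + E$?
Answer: $14450$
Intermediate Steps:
$Q{\left(E \right)} = E + E^{2}$ ($Q{\left(E \right)} = E^{2} + E = E + E^{2}$)
$\left(Q{\left(-4 \right)} + V\right) 85 = \left(- 4 \left(1 - 4\right) + 158\right) 85 = \left(\left(-4\right) \left(-3\right) + 158\right) 85 = \left(12 + 158\right) 85 = 170 \cdot 85 = 14450$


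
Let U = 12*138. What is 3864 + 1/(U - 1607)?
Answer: 189337/49 ≈ 3864.0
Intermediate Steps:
U = 1656
3864 + 1/(U - 1607) = 3864 + 1/(1656 - 1607) = 3864 + 1/49 = 189337/49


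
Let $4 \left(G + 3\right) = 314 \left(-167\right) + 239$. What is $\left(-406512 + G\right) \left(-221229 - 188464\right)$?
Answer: $\frac{687570964487}{4} \approx 1.7189 \cdot 10^{11}$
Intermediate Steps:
$G = - \frac{52211}{4}$ ($G = -3 + \frac{314 \left(-167\right) + 239}{4} = -3 + \frac{-52438 + 239}{4} = -3 + \frac{1}{4} \left(-52199\right) = -3 - \frac{52199}{4} = - \frac{52211}{4} \approx -13053.0$)
$\left(-406512 + G\right) \left(-221229 - 188464\right) = \left(-406512 - \frac{52211}{4}\right) \left(-221229 - 188464\right) = \left(- \frac{1678259}{4}\right) \left(-409693\right) = \frac{687570964487}{4}$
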